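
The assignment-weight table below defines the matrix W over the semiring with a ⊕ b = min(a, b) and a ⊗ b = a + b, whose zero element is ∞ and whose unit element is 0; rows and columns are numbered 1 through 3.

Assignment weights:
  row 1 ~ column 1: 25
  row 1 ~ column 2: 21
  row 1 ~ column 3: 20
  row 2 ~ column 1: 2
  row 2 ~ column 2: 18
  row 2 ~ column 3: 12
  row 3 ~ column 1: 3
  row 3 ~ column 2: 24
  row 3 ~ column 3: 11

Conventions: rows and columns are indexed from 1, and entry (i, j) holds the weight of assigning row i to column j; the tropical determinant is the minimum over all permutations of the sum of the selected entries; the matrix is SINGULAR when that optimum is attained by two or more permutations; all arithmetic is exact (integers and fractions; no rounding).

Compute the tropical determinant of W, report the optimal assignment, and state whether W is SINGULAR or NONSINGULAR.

σ = (1, 2, 3): 25 + 18 + 11 = 54
σ = (1, 3, 2): 25 + 12 + 24 = 61
σ = (2, 1, 3): 21 + 2 + 11 = 34
σ = (2, 3, 1): 21 + 12 + 3 = 36
σ = (3, 1, 2): 20 + 2 + 24 = 46
σ = (3, 2, 1): 20 + 18 + 3 = 41
Optimal value attained by: σ = (2, 1, 3).
Answer: det⊕(W) = 34; verdict: NONSINGULAR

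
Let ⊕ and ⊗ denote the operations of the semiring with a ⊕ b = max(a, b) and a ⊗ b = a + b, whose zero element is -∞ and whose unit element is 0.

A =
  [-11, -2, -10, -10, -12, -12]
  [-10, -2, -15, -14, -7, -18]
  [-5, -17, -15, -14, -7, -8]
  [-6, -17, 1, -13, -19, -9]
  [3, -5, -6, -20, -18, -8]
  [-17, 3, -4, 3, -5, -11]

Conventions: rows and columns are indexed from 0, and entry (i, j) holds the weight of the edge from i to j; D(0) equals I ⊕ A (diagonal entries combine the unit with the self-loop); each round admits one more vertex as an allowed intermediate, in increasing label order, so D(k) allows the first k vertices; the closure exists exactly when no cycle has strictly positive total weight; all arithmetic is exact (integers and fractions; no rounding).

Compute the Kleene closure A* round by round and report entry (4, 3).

D(0):
  [0, -2, -10, -10, -12, -12]
  [-10, 0, -15, -14, -7, -18]
  [-5, -17, 0, -14, -7, -8]
  [-6, -17, 1, 0, -19, -9]
  [3, -5, -6, -20, 0, -8]
  [-17, 3, -4, 3, -5, 0]
D(1):
  [0, -2, -10, -10, -12, -12]
  [-10, 0, -15, -14, -7, -18]
  [-5, -7, 0, -14, -7, -8]
  [-6, -8, 1, 0, -18, -9]
  [3, 1, -6, -7, 0, -8]
  [-17, 3, -4, 3, -5, 0]
D(2):
  [0, -2, -10, -10, -9, -12]
  [-10, 0, -15, -14, -7, -18]
  [-5, -7, 0, -14, -7, -8]
  [-6, -8, 1, 0, -15, -9]
  [3, 1, -6, -7, 0, -8]
  [-7, 3, -4, 3, -4, 0]
D(3):
  [0, -2, -10, -10, -9, -12]
  [-10, 0, -15, -14, -7, -18]
  [-5, -7, 0, -14, -7, -8]
  [-4, -6, 1, 0, -6, -7]
  [3, 1, -6, -7, 0, -8]
  [-7, 3, -4, 3, -4, 0]
D(4):
  [0, -2, -9, -10, -9, -12]
  [-10, 0, -13, -14, -7, -18]
  [-5, -7, 0, -14, -7, -8]
  [-4, -6, 1, 0, -6, -7]
  [3, 1, -6, -7, 0, -8]
  [-1, 3, 4, 3, -3, 0]
D(5):
  [0, -2, -9, -10, -9, -12]
  [-4, 0, -13, -14, -7, -15]
  [-4, -6, 0, -14, -7, -8]
  [-3, -5, 1, 0, -6, -7]
  [3, 1, -6, -7, 0, -8]
  [0, 3, 4, 3, -3, 0]
D(6):
  [0, -2, -8, -9, -9, -12]
  [-4, 0, -11, -12, -7, -15]
  [-4, -5, 0, -5, -7, -8]
  [-3, -4, 1, 0, -6, -7]
  [3, 1, -4, -5, 0, -8]
  [0, 3, 4, 3, -3, 0]
Answer: A*[4][3] = -5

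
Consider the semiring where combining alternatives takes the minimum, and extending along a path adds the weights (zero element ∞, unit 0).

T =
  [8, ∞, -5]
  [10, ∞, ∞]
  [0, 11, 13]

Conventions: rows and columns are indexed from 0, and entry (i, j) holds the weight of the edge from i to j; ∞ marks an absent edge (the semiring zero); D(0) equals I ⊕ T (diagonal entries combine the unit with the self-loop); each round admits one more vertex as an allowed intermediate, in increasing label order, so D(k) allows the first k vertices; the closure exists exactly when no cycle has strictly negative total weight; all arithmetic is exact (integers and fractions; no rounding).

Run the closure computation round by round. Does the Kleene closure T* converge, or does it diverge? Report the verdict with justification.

D(0):
  [0, ∞, -5]
  [10, 0, ∞]
  [0, 11, 0]
Detection: at round 1, diagonal entry (2, 2) turns strictly negative.
Key observation: the cycle 2->0->2 has total weight 0 + (-5), which is strictly negative.
Answer: DIVERGES — negative cycle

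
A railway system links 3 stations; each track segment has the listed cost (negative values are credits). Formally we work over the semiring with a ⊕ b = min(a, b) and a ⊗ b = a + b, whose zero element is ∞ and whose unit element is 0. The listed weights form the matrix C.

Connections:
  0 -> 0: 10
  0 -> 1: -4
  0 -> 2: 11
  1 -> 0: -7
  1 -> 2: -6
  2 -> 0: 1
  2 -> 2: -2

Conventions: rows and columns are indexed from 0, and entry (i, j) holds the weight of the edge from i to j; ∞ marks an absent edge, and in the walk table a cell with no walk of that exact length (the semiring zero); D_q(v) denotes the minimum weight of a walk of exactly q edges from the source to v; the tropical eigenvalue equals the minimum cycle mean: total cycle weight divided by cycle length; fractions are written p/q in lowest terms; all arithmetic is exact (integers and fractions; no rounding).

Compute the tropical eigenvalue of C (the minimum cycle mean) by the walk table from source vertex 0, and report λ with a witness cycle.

q=0: [0, ∞, ∞]
q=1: [10, -4, 11]
q=2: [-11, 6, -10]
q=3: [-9, -15, -12]
Optimal cycle mean attained by: cycle 0->1->0, total (-4) + (-7), length 2.
Answer: λ = -11/2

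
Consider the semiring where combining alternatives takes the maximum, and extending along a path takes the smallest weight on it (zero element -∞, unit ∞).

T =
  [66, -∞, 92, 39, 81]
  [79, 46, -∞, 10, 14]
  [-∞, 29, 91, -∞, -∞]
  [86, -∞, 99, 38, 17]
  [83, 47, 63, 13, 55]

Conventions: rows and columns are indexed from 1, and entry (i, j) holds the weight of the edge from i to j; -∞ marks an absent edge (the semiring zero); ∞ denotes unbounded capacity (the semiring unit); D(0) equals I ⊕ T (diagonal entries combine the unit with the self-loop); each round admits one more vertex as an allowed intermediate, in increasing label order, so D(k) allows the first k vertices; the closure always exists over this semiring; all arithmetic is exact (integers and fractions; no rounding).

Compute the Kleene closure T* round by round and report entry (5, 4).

D(0):
  [∞, -∞, 92, 39, 81]
  [79, ∞, -∞, 10, 14]
  [-∞, 29, ∞, -∞, -∞]
  [86, -∞, 99, ∞, 17]
  [83, 47, 63, 13, ∞]
D(1):
  [∞, -∞, 92, 39, 81]
  [79, ∞, 79, 39, 79]
  [-∞, 29, ∞, -∞, -∞]
  [86, -∞, 99, ∞, 81]
  [83, 47, 83, 39, ∞]
D(2):
  [∞, -∞, 92, 39, 81]
  [79, ∞, 79, 39, 79]
  [29, 29, ∞, 29, 29]
  [86, -∞, 99, ∞, 81]
  [83, 47, 83, 39, ∞]
D(3):
  [∞, 29, 92, 39, 81]
  [79, ∞, 79, 39, 79]
  [29, 29, ∞, 29, 29]
  [86, 29, 99, ∞, 81]
  [83, 47, 83, 39, ∞]
D(4):
  [∞, 29, 92, 39, 81]
  [79, ∞, 79, 39, 79]
  [29, 29, ∞, 29, 29]
  [86, 29, 99, ∞, 81]
  [83, 47, 83, 39, ∞]
D(5):
  [∞, 47, 92, 39, 81]
  [79, ∞, 79, 39, 79]
  [29, 29, ∞, 29, 29]
  [86, 47, 99, ∞, 81]
  [83, 47, 83, 39, ∞]
Answer: T*[5][4] = 39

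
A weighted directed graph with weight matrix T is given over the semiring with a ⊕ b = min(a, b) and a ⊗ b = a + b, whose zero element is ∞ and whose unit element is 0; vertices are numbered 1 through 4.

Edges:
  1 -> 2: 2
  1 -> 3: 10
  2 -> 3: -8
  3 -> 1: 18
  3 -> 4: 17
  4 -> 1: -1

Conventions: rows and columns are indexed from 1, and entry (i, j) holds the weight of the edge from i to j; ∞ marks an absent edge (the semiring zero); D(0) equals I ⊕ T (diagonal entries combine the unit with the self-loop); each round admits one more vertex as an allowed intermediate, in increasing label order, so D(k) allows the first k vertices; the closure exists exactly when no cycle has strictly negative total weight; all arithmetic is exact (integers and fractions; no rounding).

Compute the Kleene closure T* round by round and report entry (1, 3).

D(0):
  [0, 2, 10, ∞]
  [∞, 0, -8, ∞]
  [18, ∞, 0, 17]
  [-1, ∞, ∞, 0]
D(1):
  [0, 2, 10, ∞]
  [∞, 0, -8, ∞]
  [18, 20, 0, 17]
  [-1, 1, 9, 0]
D(2):
  [0, 2, -6, ∞]
  [∞, 0, -8, ∞]
  [18, 20, 0, 17]
  [-1, 1, -7, 0]
D(3):
  [0, 2, -6, 11]
  [10, 0, -8, 9]
  [18, 20, 0, 17]
  [-1, 1, -7, 0]
D(4):
  [0, 2, -6, 11]
  [8, 0, -8, 9]
  [16, 18, 0, 17]
  [-1, 1, -7, 0]
Answer: T*[1][3] = -6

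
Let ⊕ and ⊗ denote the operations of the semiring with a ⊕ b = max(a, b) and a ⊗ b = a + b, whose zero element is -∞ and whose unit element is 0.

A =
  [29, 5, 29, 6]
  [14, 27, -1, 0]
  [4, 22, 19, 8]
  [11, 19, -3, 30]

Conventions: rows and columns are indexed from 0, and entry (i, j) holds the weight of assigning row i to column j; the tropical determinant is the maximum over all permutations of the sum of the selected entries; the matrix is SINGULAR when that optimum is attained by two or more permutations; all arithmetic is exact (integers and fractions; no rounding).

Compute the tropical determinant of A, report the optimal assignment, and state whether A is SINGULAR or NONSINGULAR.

σ = (0, 1, 2, 3): 29 + 27 + 19 + 30 = 105
σ = (0, 1, 3, 2): 29 + 27 + 8 + (-3) = 61
σ = (0, 2, 1, 3): 29 + (-1) + 22 + 30 = 80
σ = (0, 2, 3, 1): 29 + (-1) + 8 + 19 = 55
σ = (0, 3, 1, 2): 29 + 0 + 22 + (-3) = 48
σ = (0, 3, 2, 1): 29 + 0 + 19 + 19 = 67
σ = (1, 0, 2, 3): 5 + 14 + 19 + 30 = 68
σ = (1, 0, 3, 2): 5 + 14 + 8 + (-3) = 24
σ = (1, 2, 0, 3): 5 + (-1) + 4 + 30 = 38
σ = (1, 2, 3, 0): 5 + (-1) + 8 + 11 = 23
σ = (1, 3, 0, 2): 5 + 0 + 4 + (-3) = 6
σ = (1, 3, 2, 0): 5 + 0 + 19 + 11 = 35
σ = (2, 0, 1, 3): 29 + 14 + 22 + 30 = 95
σ = (2, 0, 3, 1): 29 + 14 + 8 + 19 = 70
σ = (2, 1, 0, 3): 29 + 27 + 4 + 30 = 90
σ = (2, 1, 3, 0): 29 + 27 + 8 + 11 = 75
σ = (2, 3, 0, 1): 29 + 0 + 4 + 19 = 52
σ = (2, 3, 1, 0): 29 + 0 + 22 + 11 = 62
σ = (3, 0, 1, 2): 6 + 14 + 22 + (-3) = 39
σ = (3, 0, 2, 1): 6 + 14 + 19 + 19 = 58
σ = (3, 1, 0, 2): 6 + 27 + 4 + (-3) = 34
σ = (3, 1, 2, 0): 6 + 27 + 19 + 11 = 63
σ = (3, 2, 0, 1): 6 + (-1) + 4 + 19 = 28
σ = (3, 2, 1, 0): 6 + (-1) + 22 + 11 = 38
Optimal value attained by: σ = (0, 1, 2, 3).
Answer: det⊕(A) = 105; verdict: NONSINGULAR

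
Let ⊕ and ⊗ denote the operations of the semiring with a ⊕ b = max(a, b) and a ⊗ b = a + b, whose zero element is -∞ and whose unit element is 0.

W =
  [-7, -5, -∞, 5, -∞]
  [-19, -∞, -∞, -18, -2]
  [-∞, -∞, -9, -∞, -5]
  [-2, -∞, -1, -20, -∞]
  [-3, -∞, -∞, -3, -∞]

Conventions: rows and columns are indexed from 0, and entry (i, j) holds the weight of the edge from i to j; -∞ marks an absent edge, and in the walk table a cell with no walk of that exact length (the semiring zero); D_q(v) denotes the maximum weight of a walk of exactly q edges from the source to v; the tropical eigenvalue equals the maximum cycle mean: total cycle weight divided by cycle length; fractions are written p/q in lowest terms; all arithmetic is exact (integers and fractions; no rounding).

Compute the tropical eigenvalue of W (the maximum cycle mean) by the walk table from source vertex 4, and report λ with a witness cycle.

q=0: [-∞, -∞, -∞, -∞, 0]
q=1: [-3, -∞, -∞, -3, -∞]
q=2: [-5, -8, -4, 2, -∞]
q=3: [0, -10, 1, 0, -9]
q=4: [-2, -5, -1, 5, -4]
q=5: [3, -7, 4, 3, -6]
Optimal cycle mean attained by: cycle 0->3->0, total 5 + (-2), length 2.
Answer: λ = 3/2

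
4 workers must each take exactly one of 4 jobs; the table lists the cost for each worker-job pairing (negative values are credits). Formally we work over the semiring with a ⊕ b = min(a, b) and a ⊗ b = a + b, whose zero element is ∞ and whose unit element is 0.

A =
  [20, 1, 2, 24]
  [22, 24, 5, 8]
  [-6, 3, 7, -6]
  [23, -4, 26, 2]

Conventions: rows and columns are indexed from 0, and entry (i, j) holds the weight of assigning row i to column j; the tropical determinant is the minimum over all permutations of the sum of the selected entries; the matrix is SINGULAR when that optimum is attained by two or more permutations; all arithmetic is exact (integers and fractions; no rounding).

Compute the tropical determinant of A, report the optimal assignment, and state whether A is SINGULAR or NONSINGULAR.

σ = (0, 1, 2, 3): 20 + 24 + 7 + 2 = 53
σ = (0, 1, 3, 2): 20 + 24 + (-6) + 26 = 64
σ = (0, 2, 1, 3): 20 + 5 + 3 + 2 = 30
σ = (0, 2, 3, 1): 20 + 5 + (-6) + (-4) = 15
σ = (0, 3, 1, 2): 20 + 8 + 3 + 26 = 57
σ = (0, 3, 2, 1): 20 + 8 + 7 + (-4) = 31
σ = (1, 0, 2, 3): 1 + 22 + 7 + 2 = 32
σ = (1, 0, 3, 2): 1 + 22 + (-6) + 26 = 43
σ = (1, 2, 0, 3): 1 + 5 + (-6) + 2 = 2
σ = (1, 2, 3, 0): 1 + 5 + (-6) + 23 = 23
σ = (1, 3, 0, 2): 1 + 8 + (-6) + 26 = 29
σ = (1, 3, 2, 0): 1 + 8 + 7 + 23 = 39
σ = (2, 0, 1, 3): 2 + 22 + 3 + 2 = 29
σ = (2, 0, 3, 1): 2 + 22 + (-6) + (-4) = 14
σ = (2, 1, 0, 3): 2 + 24 + (-6) + 2 = 22
σ = (2, 1, 3, 0): 2 + 24 + (-6) + 23 = 43
σ = (2, 3, 0, 1): 2 + 8 + (-6) + (-4) = 0
σ = (2, 3, 1, 0): 2 + 8 + 3 + 23 = 36
σ = (3, 0, 1, 2): 24 + 22 + 3 + 26 = 75
σ = (3, 0, 2, 1): 24 + 22 + 7 + (-4) = 49
σ = (3, 1, 0, 2): 24 + 24 + (-6) + 26 = 68
σ = (3, 1, 2, 0): 24 + 24 + 7 + 23 = 78
σ = (3, 2, 0, 1): 24 + 5 + (-6) + (-4) = 19
σ = (3, 2, 1, 0): 24 + 5 + 3 + 23 = 55
Optimal value attained by: σ = (2, 3, 0, 1).
Answer: det⊕(A) = 0; verdict: NONSINGULAR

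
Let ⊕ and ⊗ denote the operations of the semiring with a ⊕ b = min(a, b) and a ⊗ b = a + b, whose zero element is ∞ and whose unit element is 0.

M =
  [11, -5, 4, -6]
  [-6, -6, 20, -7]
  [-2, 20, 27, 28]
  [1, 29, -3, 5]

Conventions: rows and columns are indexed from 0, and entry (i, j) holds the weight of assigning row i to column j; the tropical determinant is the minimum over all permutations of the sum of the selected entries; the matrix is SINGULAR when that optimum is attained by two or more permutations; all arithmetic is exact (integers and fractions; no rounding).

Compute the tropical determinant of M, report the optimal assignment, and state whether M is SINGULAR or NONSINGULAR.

σ = (0, 1, 2, 3): 11 + (-6) + 27 + 5 = 37
σ = (0, 1, 3, 2): 11 + (-6) + 28 + (-3) = 30
σ = (0, 2, 1, 3): 11 + 20 + 20 + 5 = 56
σ = (0, 2, 3, 1): 11 + 20 + 28 + 29 = 88
σ = (0, 3, 1, 2): 11 + (-7) + 20 + (-3) = 21
σ = (0, 3, 2, 1): 11 + (-7) + 27 + 29 = 60
σ = (1, 0, 2, 3): (-5) + (-6) + 27 + 5 = 21
σ = (1, 0, 3, 2): (-5) + (-6) + 28 + (-3) = 14
σ = (1, 2, 0, 3): (-5) + 20 + (-2) + 5 = 18
σ = (1, 2, 3, 0): (-5) + 20 + 28 + 1 = 44
σ = (1, 3, 0, 2): (-5) + (-7) + (-2) + (-3) = -17
σ = (1, 3, 2, 0): (-5) + (-7) + 27 + 1 = 16
σ = (2, 0, 1, 3): 4 + (-6) + 20 + 5 = 23
σ = (2, 0, 3, 1): 4 + (-6) + 28 + 29 = 55
σ = (2, 1, 0, 3): 4 + (-6) + (-2) + 5 = 1
σ = (2, 1, 3, 0): 4 + (-6) + 28 + 1 = 27
σ = (2, 3, 0, 1): 4 + (-7) + (-2) + 29 = 24
σ = (2, 3, 1, 0): 4 + (-7) + 20 + 1 = 18
σ = (3, 0, 1, 2): (-6) + (-6) + 20 + (-3) = 5
σ = (3, 0, 2, 1): (-6) + (-6) + 27 + 29 = 44
σ = (3, 1, 0, 2): (-6) + (-6) + (-2) + (-3) = -17
σ = (3, 1, 2, 0): (-6) + (-6) + 27 + 1 = 16
σ = (3, 2, 0, 1): (-6) + 20 + (-2) + 29 = 41
σ = (3, 2, 1, 0): (-6) + 20 + 20 + 1 = 35
Optimal value attained by: σ = (1, 3, 0, 2).
Answer: det⊕(M) = -17; verdict: SINGULAR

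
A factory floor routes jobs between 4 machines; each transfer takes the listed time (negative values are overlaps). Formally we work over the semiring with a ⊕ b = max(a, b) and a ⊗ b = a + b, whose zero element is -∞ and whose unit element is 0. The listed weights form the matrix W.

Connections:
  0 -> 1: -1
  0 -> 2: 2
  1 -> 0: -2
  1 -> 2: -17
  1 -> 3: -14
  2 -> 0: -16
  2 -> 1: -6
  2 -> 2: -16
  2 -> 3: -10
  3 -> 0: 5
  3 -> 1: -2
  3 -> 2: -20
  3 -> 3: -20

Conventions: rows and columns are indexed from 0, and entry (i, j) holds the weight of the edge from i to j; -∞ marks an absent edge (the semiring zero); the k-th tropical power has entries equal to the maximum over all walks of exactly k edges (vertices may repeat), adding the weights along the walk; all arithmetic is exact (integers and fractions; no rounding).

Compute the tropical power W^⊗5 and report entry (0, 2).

W^⊗2:
  [-3, -4, -14, -8]
  [-9, -3, 0, -27]
  [-5, -12, -14, -20]
  [-4, 4, 7, -16]
W^⊗3:
  [-3, -4, -1, -18]
  [-5, -6, -7, -10]
  [-14, -6, -3, -24]
  [2, 1, -2, -3]
W^⊗4:
  [-6, -4, -1, -11]
  [-5, -6, -3, -17]
  [-8, -9, -12, -13]
  [2, 1, 4, -12]
W^⊗5:
  [-6, -7, -4, -11]
  [-8, -6, -3, -13]
  [-8, -9, -6, -22]
  [-1, 1, 4, -6]
Key observation: the optimum is the walk 0->1->0->1->0->2, with weight (-1) + (-2) + (-1) + (-2) + 2 = -4.
Optimal value attained by: walk 0->1->0->1->0->2.
Answer: (W^⊗5)[0][2] = -4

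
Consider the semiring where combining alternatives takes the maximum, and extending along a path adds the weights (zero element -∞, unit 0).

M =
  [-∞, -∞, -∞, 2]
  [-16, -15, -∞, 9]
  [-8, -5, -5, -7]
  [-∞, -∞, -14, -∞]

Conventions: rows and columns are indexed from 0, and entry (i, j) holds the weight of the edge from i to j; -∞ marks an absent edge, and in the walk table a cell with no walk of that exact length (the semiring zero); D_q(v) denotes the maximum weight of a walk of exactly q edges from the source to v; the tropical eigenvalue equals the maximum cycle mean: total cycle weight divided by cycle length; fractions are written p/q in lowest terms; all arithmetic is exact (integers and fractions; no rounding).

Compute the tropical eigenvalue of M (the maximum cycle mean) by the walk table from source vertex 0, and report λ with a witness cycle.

q=0: [0, -∞, -∞, -∞]
q=1: [-∞, -∞, -∞, 2]
q=2: [-∞, -∞, -12, -∞]
q=3: [-20, -17, -17, -19]
q=4: [-25, -22, -22, -8]
Optimal cycle mean attained by: cycle 1->3->2->1, total 9 + (-14) + (-5), length 3.
Answer: λ = -10/3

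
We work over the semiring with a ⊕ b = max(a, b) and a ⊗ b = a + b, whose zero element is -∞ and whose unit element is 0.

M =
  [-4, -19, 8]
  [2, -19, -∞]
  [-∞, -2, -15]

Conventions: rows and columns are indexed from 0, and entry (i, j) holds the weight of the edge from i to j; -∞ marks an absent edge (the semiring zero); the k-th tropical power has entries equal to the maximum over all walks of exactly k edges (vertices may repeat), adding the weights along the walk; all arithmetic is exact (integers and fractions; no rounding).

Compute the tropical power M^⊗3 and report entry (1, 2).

M^⊗2:
  [-8, 6, 4]
  [-2, -17, 10]
  [0, -17, -30]
M^⊗3:
  [8, 2, 0]
  [-6, 8, 6]
  [-4, -19, 8]
Key observation: the optimum is the walk 1->0->0->2, with weight 2 + (-4) + 8 = 6.
Optimal value attained by: walk 1->0->0->2.
Answer: (M^⊗3)[1][2] = 6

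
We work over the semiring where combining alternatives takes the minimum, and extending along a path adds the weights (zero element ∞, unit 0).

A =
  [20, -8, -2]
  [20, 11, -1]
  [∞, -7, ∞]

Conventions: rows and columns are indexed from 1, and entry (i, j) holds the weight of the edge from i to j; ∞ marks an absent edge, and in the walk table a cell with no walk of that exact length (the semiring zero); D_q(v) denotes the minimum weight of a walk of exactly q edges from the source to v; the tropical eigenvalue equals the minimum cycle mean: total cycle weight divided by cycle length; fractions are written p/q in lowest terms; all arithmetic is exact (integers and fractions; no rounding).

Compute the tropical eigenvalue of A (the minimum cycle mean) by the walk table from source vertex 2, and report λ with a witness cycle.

q=0: [∞, 0, ∞]
q=1: [20, 11, -1]
q=2: [31, -8, 10]
q=3: [12, 3, -9]
Optimal cycle mean attained by: cycle 2->3->2, total (-1) + (-7), length 2.
Answer: λ = -4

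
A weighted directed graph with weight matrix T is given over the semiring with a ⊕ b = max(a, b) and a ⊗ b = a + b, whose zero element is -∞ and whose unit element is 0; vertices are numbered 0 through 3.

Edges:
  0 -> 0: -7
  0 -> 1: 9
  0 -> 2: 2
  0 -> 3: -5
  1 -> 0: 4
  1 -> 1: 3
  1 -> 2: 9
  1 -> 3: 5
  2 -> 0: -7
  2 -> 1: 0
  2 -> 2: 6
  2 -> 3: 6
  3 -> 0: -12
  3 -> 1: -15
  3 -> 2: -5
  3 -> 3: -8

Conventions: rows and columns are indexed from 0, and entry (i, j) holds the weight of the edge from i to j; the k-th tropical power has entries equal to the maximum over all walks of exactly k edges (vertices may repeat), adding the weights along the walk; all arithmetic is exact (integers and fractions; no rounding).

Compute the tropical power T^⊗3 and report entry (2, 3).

T^⊗2:
  [13, 12, 18, 14]
  [7, 13, 15, 15]
  [4, 6, 12, 12]
  [-11, -3, 1, 1]
T^⊗3:
  [16, 22, 24, 24]
  [17, 16, 22, 21]
  [10, 13, 18, 18]
  [1, 1, 7, 7]
Key observation: the optimum is the walk 2->2->2->3, with weight 6 + 6 + 6 = 18.
Optimal value attained by: walk 2->2->2->3.
Answer: (T^⊗3)[2][3] = 18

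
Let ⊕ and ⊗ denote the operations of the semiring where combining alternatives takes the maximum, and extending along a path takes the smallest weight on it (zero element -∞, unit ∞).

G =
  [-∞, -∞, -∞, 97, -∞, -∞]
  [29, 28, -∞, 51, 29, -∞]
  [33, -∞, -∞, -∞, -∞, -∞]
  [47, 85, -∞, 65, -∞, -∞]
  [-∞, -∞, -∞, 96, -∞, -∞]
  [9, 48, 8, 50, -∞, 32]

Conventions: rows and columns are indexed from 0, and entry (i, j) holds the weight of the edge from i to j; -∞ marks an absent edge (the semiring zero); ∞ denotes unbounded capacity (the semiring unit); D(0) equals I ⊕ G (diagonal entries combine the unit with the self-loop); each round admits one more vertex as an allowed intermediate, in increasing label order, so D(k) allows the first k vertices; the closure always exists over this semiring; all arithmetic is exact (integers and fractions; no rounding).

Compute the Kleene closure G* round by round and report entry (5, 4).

D(0):
  [∞, -∞, -∞, 97, -∞, -∞]
  [29, ∞, -∞, 51, 29, -∞]
  [33, -∞, ∞, -∞, -∞, -∞]
  [47, 85, -∞, ∞, -∞, -∞]
  [-∞, -∞, -∞, 96, ∞, -∞]
  [9, 48, 8, 50, -∞, ∞]
D(1):
  [∞, -∞, -∞, 97, -∞, -∞]
  [29, ∞, -∞, 51, 29, -∞]
  [33, -∞, ∞, 33, -∞, -∞]
  [47, 85, -∞, ∞, -∞, -∞]
  [-∞, -∞, -∞, 96, ∞, -∞]
  [9, 48, 8, 50, -∞, ∞]
D(2):
  [∞, -∞, -∞, 97, -∞, -∞]
  [29, ∞, -∞, 51, 29, -∞]
  [33, -∞, ∞, 33, -∞, -∞]
  [47, 85, -∞, ∞, 29, -∞]
  [-∞, -∞, -∞, 96, ∞, -∞]
  [29, 48, 8, 50, 29, ∞]
D(3):
  [∞, -∞, -∞, 97, -∞, -∞]
  [29, ∞, -∞, 51, 29, -∞]
  [33, -∞, ∞, 33, -∞, -∞]
  [47, 85, -∞, ∞, 29, -∞]
  [-∞, -∞, -∞, 96, ∞, -∞]
  [29, 48, 8, 50, 29, ∞]
D(4):
  [∞, 85, -∞, 97, 29, -∞]
  [47, ∞, -∞, 51, 29, -∞]
  [33, 33, ∞, 33, 29, -∞]
  [47, 85, -∞, ∞, 29, -∞]
  [47, 85, -∞, 96, ∞, -∞]
  [47, 50, 8, 50, 29, ∞]
D(5):
  [∞, 85, -∞, 97, 29, -∞]
  [47, ∞, -∞, 51, 29, -∞]
  [33, 33, ∞, 33, 29, -∞]
  [47, 85, -∞, ∞, 29, -∞]
  [47, 85, -∞, 96, ∞, -∞]
  [47, 50, 8, 50, 29, ∞]
D(6):
  [∞, 85, -∞, 97, 29, -∞]
  [47, ∞, -∞, 51, 29, -∞]
  [33, 33, ∞, 33, 29, -∞]
  [47, 85, -∞, ∞, 29, -∞]
  [47, 85, -∞, 96, ∞, -∞]
  [47, 50, 8, 50, 29, ∞]
Answer: G*[5][4] = 29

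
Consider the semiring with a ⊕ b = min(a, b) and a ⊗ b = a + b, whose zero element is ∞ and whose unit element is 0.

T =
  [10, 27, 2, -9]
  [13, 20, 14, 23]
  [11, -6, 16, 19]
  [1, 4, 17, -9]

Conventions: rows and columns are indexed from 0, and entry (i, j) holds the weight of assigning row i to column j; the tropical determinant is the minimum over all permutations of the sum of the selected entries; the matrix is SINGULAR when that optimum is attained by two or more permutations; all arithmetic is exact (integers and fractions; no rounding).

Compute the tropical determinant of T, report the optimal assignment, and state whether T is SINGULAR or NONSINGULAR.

σ = (0, 1, 2, 3): 10 + 20 + 16 + (-9) = 37
σ = (0, 1, 3, 2): 10 + 20 + 19 + 17 = 66
σ = (0, 2, 1, 3): 10 + 14 + (-6) + (-9) = 9
σ = (0, 2, 3, 1): 10 + 14 + 19 + 4 = 47
σ = (0, 3, 1, 2): 10 + 23 + (-6) + 17 = 44
σ = (0, 3, 2, 1): 10 + 23 + 16 + 4 = 53
σ = (1, 0, 2, 3): 27 + 13 + 16 + (-9) = 47
σ = (1, 0, 3, 2): 27 + 13 + 19 + 17 = 76
σ = (1, 2, 0, 3): 27 + 14 + 11 + (-9) = 43
σ = (1, 2, 3, 0): 27 + 14 + 19 + 1 = 61
σ = (1, 3, 0, 2): 27 + 23 + 11 + 17 = 78
σ = (1, 3, 2, 0): 27 + 23 + 16 + 1 = 67
σ = (2, 0, 1, 3): 2 + 13 + (-6) + (-9) = 0
σ = (2, 0, 3, 1): 2 + 13 + 19 + 4 = 38
σ = (2, 1, 0, 3): 2 + 20 + 11 + (-9) = 24
σ = (2, 1, 3, 0): 2 + 20 + 19 + 1 = 42
σ = (2, 3, 0, 1): 2 + 23 + 11 + 4 = 40
σ = (2, 3, 1, 0): 2 + 23 + (-6) + 1 = 20
σ = (3, 0, 1, 2): (-9) + 13 + (-6) + 17 = 15
σ = (3, 0, 2, 1): (-9) + 13 + 16 + 4 = 24
σ = (3, 1, 0, 2): (-9) + 20 + 11 + 17 = 39
σ = (3, 1, 2, 0): (-9) + 20 + 16 + 1 = 28
σ = (3, 2, 0, 1): (-9) + 14 + 11 + 4 = 20
σ = (3, 2, 1, 0): (-9) + 14 + (-6) + 1 = 0
Optimal value attained by: σ = (2, 0, 1, 3).
Answer: det⊕(T) = 0; verdict: SINGULAR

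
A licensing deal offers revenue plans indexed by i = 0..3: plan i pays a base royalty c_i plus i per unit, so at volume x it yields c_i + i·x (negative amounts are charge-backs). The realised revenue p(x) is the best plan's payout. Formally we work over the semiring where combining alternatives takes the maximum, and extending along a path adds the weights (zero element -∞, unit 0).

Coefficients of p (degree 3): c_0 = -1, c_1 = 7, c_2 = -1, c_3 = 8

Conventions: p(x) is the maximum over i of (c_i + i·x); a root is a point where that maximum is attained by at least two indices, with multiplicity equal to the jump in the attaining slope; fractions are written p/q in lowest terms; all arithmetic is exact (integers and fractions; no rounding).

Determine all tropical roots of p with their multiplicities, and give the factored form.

hull edge (i=0, c=-1) to (i=1, c=7): slope 8, span 1
hull edge (i=1, c=7) to (i=3, c=8): slope 1/2, span 2
Factored form: p(x) = 8 ⊗ (x ⊕ (-8)) ⊗ (x ⊕ (-1/2)) ⊗ (x ⊕ (-1/2))
Answer: roots = -8 (mult 1), -1/2 (mult 2)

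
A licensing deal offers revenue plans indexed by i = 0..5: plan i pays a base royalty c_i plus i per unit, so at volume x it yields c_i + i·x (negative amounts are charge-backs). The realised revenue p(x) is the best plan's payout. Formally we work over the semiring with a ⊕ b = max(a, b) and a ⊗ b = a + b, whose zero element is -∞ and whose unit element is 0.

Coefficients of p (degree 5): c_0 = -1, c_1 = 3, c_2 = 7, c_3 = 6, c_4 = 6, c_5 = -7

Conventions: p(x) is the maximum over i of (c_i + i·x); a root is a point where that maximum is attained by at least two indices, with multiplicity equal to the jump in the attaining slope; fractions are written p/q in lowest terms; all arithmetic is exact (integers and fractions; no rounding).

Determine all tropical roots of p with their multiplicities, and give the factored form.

hull edge (i=0, c=-1) to (i=2, c=7): slope 4, span 2
hull edge (i=2, c=7) to (i=4, c=6): slope -1/2, span 2
hull edge (i=4, c=6) to (i=5, c=-7): slope -13, span 1
Factored form: p(x) = -7 ⊗ (x ⊕ (-4)) ⊗ (x ⊕ (-4)) ⊗ (x ⊕ 1/2) ⊗ (x ⊕ 1/2) ⊗ (x ⊕ 13)
Answer: roots = -4 (mult 2), 1/2 (mult 2), 13 (mult 1)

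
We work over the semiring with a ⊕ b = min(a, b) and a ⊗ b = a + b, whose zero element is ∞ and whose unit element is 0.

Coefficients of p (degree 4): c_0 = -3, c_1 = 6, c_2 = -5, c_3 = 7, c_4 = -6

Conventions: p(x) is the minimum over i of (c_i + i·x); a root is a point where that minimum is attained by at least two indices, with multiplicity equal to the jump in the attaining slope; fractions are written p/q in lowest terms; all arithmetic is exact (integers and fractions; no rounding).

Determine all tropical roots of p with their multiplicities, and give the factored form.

hull edge (i=0, c=-3) to (i=2, c=-5): slope -1, span 2
hull edge (i=2, c=-5) to (i=4, c=-6): slope -1/2, span 2
Factored form: p(x) = -6 ⊗ (x ⊕ 1/2) ⊗ (x ⊕ 1/2) ⊗ (x ⊕ 1) ⊗ (x ⊕ 1)
Answer: roots = 1/2 (mult 2), 1 (mult 2)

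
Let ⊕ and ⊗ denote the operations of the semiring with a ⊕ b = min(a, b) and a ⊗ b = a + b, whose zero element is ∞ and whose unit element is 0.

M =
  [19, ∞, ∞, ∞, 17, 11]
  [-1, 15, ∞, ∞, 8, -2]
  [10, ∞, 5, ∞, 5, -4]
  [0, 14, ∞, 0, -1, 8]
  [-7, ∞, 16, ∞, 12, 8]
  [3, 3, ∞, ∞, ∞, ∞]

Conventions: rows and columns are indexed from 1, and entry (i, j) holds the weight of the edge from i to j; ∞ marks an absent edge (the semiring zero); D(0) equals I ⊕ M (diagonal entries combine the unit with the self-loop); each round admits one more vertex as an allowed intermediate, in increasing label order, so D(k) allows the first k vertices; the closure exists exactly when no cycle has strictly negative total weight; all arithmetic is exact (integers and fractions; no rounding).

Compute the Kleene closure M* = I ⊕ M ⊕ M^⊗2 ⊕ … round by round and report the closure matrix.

D(0):
  [0, ∞, ∞, ∞, 17, 11]
  [-1, 0, ∞, ∞, 8, -2]
  [10, ∞, 0, ∞, 5, -4]
  [0, 14, ∞, 0, -1, 8]
  [-7, ∞, 16, ∞, 0, 8]
  [3, 3, ∞, ∞, ∞, 0]
D(1):
  [0, ∞, ∞, ∞, 17, 11]
  [-1, 0, ∞, ∞, 8, -2]
  [10, ∞, 0, ∞, 5, -4]
  [0, 14, ∞, 0, -1, 8]
  [-7, ∞, 16, ∞, 0, 4]
  [3, 3, ∞, ∞, 20, 0]
D(2):
  [0, ∞, ∞, ∞, 17, 11]
  [-1, 0, ∞, ∞, 8, -2]
  [10, ∞, 0, ∞, 5, -4]
  [0, 14, ∞, 0, -1, 8]
  [-7, ∞, 16, ∞, 0, 4]
  [2, 3, ∞, ∞, 11, 0]
D(3):
  [0, ∞, ∞, ∞, 17, 11]
  [-1, 0, ∞, ∞, 8, -2]
  [10, ∞, 0, ∞, 5, -4]
  [0, 14, ∞, 0, -1, 8]
  [-7, ∞, 16, ∞, 0, 4]
  [2, 3, ∞, ∞, 11, 0]
D(4):
  [0, ∞, ∞, ∞, 17, 11]
  [-1, 0, ∞, ∞, 8, -2]
  [10, ∞, 0, ∞, 5, -4]
  [0, 14, ∞, 0, -1, 8]
  [-7, ∞, 16, ∞, 0, 4]
  [2, 3, ∞, ∞, 11, 0]
D(5):
  [0, ∞, 33, ∞, 17, 11]
  [-1, 0, 24, ∞, 8, -2]
  [-2, ∞, 0, ∞, 5, -4]
  [-8, 14, 15, 0, -1, 3]
  [-7, ∞, 16, ∞, 0, 4]
  [2, 3, 27, ∞, 11, 0]
D(6):
  [0, 14, 33, ∞, 17, 11]
  [-1, 0, 24, ∞, 8, -2]
  [-2, -1, 0, ∞, 5, -4]
  [-8, 6, 15, 0, -1, 3]
  [-7, 7, 16, ∞, 0, 4]
  [2, 3, 27, ∞, 11, 0]
Answer: M* = [[0, 14, 33, ∞, 17, 11], [-1, 0, 24, ∞, 8, -2], [-2, -1, 0, ∞, 5, -4], [-8, 6, 15, 0, -1, 3], [-7, 7, 16, ∞, 0, 4], [2, 3, 27, ∞, 11, 0]]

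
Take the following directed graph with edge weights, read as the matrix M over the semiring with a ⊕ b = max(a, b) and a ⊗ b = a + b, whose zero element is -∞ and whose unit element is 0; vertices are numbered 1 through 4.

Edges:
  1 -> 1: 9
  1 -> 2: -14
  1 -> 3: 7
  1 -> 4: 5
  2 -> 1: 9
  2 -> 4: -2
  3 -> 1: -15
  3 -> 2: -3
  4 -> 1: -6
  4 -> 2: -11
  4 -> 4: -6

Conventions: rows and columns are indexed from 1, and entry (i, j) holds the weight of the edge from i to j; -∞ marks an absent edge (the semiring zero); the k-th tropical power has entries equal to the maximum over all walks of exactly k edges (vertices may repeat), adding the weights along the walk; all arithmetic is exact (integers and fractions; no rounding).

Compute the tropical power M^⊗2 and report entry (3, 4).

M^⊗2:
  [18, 4, 16, 14]
  [18, -5, 16, 14]
  [6, -29, -8, -5]
  [3, -17, 1, -1]
Key observation: the optimum is the walk 3->2->4, with weight (-3) + (-2) = -5.
Optimal value attained by: walk 3->2->4.
Answer: (M^⊗2)[3][4] = -5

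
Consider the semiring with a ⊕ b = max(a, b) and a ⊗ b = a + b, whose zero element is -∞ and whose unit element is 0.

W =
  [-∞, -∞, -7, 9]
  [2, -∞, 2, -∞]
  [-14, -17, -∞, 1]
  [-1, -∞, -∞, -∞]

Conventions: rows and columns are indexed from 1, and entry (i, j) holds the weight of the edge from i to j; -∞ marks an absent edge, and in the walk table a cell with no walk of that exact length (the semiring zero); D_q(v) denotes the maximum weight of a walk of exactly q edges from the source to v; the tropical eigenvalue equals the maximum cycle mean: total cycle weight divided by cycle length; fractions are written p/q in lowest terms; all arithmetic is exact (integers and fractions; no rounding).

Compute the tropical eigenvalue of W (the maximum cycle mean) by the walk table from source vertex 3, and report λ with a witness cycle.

q=0: [-∞, -∞, 0, -∞]
q=1: [-14, -17, -∞, 1]
q=2: [0, -∞, -15, -5]
q=3: [-6, -32, -7, 9]
q=4: [8, -24, -13, 3]
Optimal cycle mean attained by: cycle 1->4->1, total 9 + (-1), length 2.
Answer: λ = 4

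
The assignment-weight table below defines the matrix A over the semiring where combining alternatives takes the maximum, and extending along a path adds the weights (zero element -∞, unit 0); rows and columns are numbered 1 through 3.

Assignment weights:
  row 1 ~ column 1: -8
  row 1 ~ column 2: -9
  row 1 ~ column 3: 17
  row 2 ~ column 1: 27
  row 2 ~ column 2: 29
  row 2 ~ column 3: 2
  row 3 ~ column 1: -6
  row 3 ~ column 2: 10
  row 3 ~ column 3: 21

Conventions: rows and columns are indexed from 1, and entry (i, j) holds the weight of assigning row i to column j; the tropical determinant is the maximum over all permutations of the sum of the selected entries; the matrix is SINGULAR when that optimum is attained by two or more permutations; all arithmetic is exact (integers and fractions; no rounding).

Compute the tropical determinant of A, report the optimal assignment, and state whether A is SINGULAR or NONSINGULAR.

σ = (1, 2, 3): (-8) + 29 + 21 = 42
σ = (1, 3, 2): (-8) + 2 + 10 = 4
σ = (2, 1, 3): (-9) + 27 + 21 = 39
σ = (2, 3, 1): (-9) + 2 + (-6) = -13
σ = (3, 1, 2): 17 + 27 + 10 = 54
σ = (3, 2, 1): 17 + 29 + (-6) = 40
Optimal value attained by: σ = (3, 1, 2).
Answer: det⊕(A) = 54; verdict: NONSINGULAR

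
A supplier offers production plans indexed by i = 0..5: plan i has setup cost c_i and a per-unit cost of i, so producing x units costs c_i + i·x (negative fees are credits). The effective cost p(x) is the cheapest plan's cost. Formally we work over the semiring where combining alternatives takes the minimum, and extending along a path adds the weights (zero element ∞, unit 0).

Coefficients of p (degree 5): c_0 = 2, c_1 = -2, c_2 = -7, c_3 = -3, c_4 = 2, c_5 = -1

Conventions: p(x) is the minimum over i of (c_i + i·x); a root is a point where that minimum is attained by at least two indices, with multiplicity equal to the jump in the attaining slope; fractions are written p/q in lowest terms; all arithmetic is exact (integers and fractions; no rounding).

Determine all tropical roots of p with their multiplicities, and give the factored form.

hull edge (i=0, c=2) to (i=2, c=-7): slope -9/2, span 2
hull edge (i=2, c=-7) to (i=5, c=-1): slope 2, span 3
Factored form: p(x) = -1 ⊗ (x ⊕ (-2)) ⊗ (x ⊕ (-2)) ⊗ (x ⊕ (-2)) ⊗ (x ⊕ 9/2) ⊗ (x ⊕ 9/2)
Answer: roots = -2 (mult 3), 9/2 (mult 2)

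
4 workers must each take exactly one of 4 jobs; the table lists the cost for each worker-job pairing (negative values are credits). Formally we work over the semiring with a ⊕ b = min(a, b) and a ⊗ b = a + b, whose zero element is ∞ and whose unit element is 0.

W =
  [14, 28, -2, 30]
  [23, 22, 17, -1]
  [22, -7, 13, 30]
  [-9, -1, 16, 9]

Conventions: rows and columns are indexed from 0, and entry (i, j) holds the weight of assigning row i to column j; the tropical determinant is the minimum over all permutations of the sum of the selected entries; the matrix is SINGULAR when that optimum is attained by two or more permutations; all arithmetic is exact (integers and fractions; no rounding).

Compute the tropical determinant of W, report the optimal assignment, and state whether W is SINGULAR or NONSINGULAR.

σ = (0, 1, 2, 3): 14 + 22 + 13 + 9 = 58
σ = (0, 1, 3, 2): 14 + 22 + 30 + 16 = 82
σ = (0, 2, 1, 3): 14 + 17 + (-7) + 9 = 33
σ = (0, 2, 3, 1): 14 + 17 + 30 + (-1) = 60
σ = (0, 3, 1, 2): 14 + (-1) + (-7) + 16 = 22
σ = (0, 3, 2, 1): 14 + (-1) + 13 + (-1) = 25
σ = (1, 0, 2, 3): 28 + 23 + 13 + 9 = 73
σ = (1, 0, 3, 2): 28 + 23 + 30 + 16 = 97
σ = (1, 2, 0, 3): 28 + 17 + 22 + 9 = 76
σ = (1, 2, 3, 0): 28 + 17 + 30 + (-9) = 66
σ = (1, 3, 0, 2): 28 + (-1) + 22 + 16 = 65
σ = (1, 3, 2, 0): 28 + (-1) + 13 + (-9) = 31
σ = (2, 0, 1, 3): (-2) + 23 + (-7) + 9 = 23
σ = (2, 0, 3, 1): (-2) + 23 + 30 + (-1) = 50
σ = (2, 1, 0, 3): (-2) + 22 + 22 + 9 = 51
σ = (2, 1, 3, 0): (-2) + 22 + 30 + (-9) = 41
σ = (2, 3, 0, 1): (-2) + (-1) + 22 + (-1) = 18
σ = (2, 3, 1, 0): (-2) + (-1) + (-7) + (-9) = -19
σ = (3, 0, 1, 2): 30 + 23 + (-7) + 16 = 62
σ = (3, 0, 2, 1): 30 + 23 + 13 + (-1) = 65
σ = (3, 1, 0, 2): 30 + 22 + 22 + 16 = 90
σ = (3, 1, 2, 0): 30 + 22 + 13 + (-9) = 56
σ = (3, 2, 0, 1): 30 + 17 + 22 + (-1) = 68
σ = (3, 2, 1, 0): 30 + 17 + (-7) + (-9) = 31
Optimal value attained by: σ = (2, 3, 1, 0).
Answer: det⊕(W) = -19; verdict: NONSINGULAR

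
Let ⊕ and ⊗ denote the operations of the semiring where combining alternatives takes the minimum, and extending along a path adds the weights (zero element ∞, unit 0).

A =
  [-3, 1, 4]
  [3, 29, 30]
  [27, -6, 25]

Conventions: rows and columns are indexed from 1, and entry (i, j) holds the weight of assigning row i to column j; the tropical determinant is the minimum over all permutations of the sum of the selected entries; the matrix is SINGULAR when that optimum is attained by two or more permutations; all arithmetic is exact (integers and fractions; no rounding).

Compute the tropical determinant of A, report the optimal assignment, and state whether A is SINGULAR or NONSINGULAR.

σ = (1, 2, 3): (-3) + 29 + 25 = 51
σ = (1, 3, 2): (-3) + 30 + (-6) = 21
σ = (2, 1, 3): 1 + 3 + 25 = 29
σ = (2, 3, 1): 1 + 30 + 27 = 58
σ = (3, 1, 2): 4 + 3 + (-6) = 1
σ = (3, 2, 1): 4 + 29 + 27 = 60
Optimal value attained by: σ = (3, 1, 2).
Answer: det⊕(A) = 1; verdict: NONSINGULAR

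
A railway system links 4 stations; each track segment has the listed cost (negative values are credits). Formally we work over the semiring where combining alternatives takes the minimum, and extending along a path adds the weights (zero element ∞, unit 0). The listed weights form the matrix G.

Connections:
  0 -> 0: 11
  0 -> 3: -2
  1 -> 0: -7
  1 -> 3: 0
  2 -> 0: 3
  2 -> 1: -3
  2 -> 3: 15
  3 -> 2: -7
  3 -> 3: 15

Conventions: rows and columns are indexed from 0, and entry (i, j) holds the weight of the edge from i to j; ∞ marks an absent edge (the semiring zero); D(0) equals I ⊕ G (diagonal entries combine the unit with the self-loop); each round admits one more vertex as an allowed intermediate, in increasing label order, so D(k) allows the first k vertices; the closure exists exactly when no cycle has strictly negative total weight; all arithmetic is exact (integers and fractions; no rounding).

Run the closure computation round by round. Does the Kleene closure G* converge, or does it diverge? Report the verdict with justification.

D(0):
  [0, ∞, ∞, -2]
  [-7, 0, ∞, 0]
  [3, -3, 0, 15]
  [∞, ∞, -7, 0]
D(1):
  [0, ∞, ∞, -2]
  [-7, 0, ∞, -9]
  [3, -3, 0, 1]
  [∞, ∞, -7, 0]
D(2):
  [0, ∞, ∞, -2]
  [-7, 0, ∞, -9]
  [-10, -3, 0, -12]
  [∞, ∞, -7, 0]
Detection: at round 3, diagonal entry (3, 3) turns strictly negative.
Key observation: the cycle 3->2->0->3 has total weight (-7) + 3 + (-2), which is strictly negative.
Answer: DIVERGES — negative cycle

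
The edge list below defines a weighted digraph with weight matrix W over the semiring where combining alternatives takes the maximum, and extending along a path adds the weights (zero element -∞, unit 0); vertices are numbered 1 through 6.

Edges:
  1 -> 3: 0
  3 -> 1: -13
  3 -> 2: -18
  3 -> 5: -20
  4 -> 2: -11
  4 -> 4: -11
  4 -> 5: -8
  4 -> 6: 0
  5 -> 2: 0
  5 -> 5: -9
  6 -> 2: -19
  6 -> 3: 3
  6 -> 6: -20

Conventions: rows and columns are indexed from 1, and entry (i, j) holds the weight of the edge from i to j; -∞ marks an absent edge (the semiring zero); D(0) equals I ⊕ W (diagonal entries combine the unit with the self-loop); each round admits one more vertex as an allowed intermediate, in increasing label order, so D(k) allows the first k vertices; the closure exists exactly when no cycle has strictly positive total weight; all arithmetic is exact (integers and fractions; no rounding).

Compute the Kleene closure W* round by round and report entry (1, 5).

D(0):
  [0, -∞, 0, -∞, -∞, -∞]
  [-∞, 0, -∞, -∞, -∞, -∞]
  [-13, -18, 0, -∞, -20, -∞]
  [-∞, -11, -∞, 0, -8, 0]
  [-∞, 0, -∞, -∞, 0, -∞]
  [-∞, -19, 3, -∞, -∞, 0]
D(1):
  [0, -∞, 0, -∞, -∞, -∞]
  [-∞, 0, -∞, -∞, -∞, -∞]
  [-13, -18, 0, -∞, -20, -∞]
  [-∞, -11, -∞, 0, -8, 0]
  [-∞, 0, -∞, -∞, 0, -∞]
  [-∞, -19, 3, -∞, -∞, 0]
D(2):
  [0, -∞, 0, -∞, -∞, -∞]
  [-∞, 0, -∞, -∞, -∞, -∞]
  [-13, -18, 0, -∞, -20, -∞]
  [-∞, -11, -∞, 0, -8, 0]
  [-∞, 0, -∞, -∞, 0, -∞]
  [-∞, -19, 3, -∞, -∞, 0]
D(3):
  [0, -18, 0, -∞, -20, -∞]
  [-∞, 0, -∞, -∞, -∞, -∞]
  [-13, -18, 0, -∞, -20, -∞]
  [-∞, -11, -∞, 0, -8, 0]
  [-∞, 0, -∞, -∞, 0, -∞]
  [-10, -15, 3, -∞, -17, 0]
D(4):
  [0, -18, 0, -∞, -20, -∞]
  [-∞, 0, -∞, -∞, -∞, -∞]
  [-13, -18, 0, -∞, -20, -∞]
  [-∞, -11, -∞, 0, -8, 0]
  [-∞, 0, -∞, -∞, 0, -∞]
  [-10, -15, 3, -∞, -17, 0]
D(5):
  [0, -18, 0, -∞, -20, -∞]
  [-∞, 0, -∞, -∞, -∞, -∞]
  [-13, -18, 0, -∞, -20, -∞]
  [-∞, -8, -∞, 0, -8, 0]
  [-∞, 0, -∞, -∞, 0, -∞]
  [-10, -15, 3, -∞, -17, 0]
D(6):
  [0, -18, 0, -∞, -20, -∞]
  [-∞, 0, -∞, -∞, -∞, -∞]
  [-13, -18, 0, -∞, -20, -∞]
  [-10, -8, 3, 0, -8, 0]
  [-∞, 0, -∞, -∞, 0, -∞]
  [-10, -15, 3, -∞, -17, 0]
Answer: W*[1][5] = -20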